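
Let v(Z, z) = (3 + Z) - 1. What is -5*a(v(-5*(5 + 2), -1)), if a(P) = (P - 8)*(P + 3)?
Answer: -6150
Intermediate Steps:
v(Z, z) = 2 + Z
a(P) = (-8 + P)*(3 + P)
-5*a(v(-5*(5 + 2), -1)) = -5*(-24 + (2 - 5*(5 + 2))² - 5*(2 - 5*(5 + 2))) = -5*(-24 + (2 - 5*7)² - 5*(2 - 5*7)) = -5*(-24 + (2 - 35)² - 5*(2 - 35)) = -5*(-24 + (-33)² - 5*(-33)) = -5*(-24 + 1089 + 165) = -5*1230 = -6150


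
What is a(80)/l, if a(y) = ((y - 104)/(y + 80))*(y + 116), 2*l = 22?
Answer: -147/55 ≈ -2.6727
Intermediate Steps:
l = 11 (l = (1/2)*22 = 11)
a(y) = (-104 + y)*(116 + y)/(80 + y) (a(y) = ((-104 + y)/(80 + y))*(116 + y) = (-104 + y)*(116 + y)/(80 + y))
a(80)/l = ((-12064 + 80**2 + 12*80)/(80 + 80))/11 = ((-12064 + 6400 + 960)/160)/11 = ((1/160)*(-4704))/11 = (1/11)*(-147/5) = -147/55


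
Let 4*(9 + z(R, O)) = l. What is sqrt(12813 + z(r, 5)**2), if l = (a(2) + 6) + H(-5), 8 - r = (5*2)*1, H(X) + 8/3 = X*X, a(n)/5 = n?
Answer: sqrt(1845121)/12 ≈ 113.20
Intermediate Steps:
a(n) = 5*n
H(X) = -8/3 + X**2 (H(X) = -8/3 + X*X = -8/3 + X**2)
r = -2 (r = 8 - 5*2 = 8 - 10 = -2)
l = 115/3 (l = (5*2 + 6) + (-8/3 + (-5)**2) = (10 + 6) + (-8/3 + 25) = 16 + 67/3 = 115/3 ≈ 38.333)
z(R, O) = 7/12 (z(R, O) = -9 + (1/4)*(115/3) = -9 + 115/12 = 7/12)
sqrt(12813 + z(r, 5)**2) = sqrt(12813 + (7/12)**2) = sqrt(12813 + 49/144) = sqrt(1845121/144) = sqrt(1845121)/12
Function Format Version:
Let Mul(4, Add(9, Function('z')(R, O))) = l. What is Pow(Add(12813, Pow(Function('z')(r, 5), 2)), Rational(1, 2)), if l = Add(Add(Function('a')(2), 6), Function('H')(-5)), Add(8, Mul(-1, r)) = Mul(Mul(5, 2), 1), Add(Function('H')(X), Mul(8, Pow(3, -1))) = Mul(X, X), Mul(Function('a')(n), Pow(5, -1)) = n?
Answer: Mul(Rational(1, 12), Pow(1845121, Rational(1, 2))) ≈ 113.20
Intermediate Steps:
Function('a')(n) = Mul(5, n)
Function('H')(X) = Add(Rational(-8, 3), Pow(X, 2)) (Function('H')(X) = Add(Rational(-8, 3), Mul(X, X)) = Add(Rational(-8, 3), Pow(X, 2)))
r = -2 (r = Add(8, Mul(-1, Mul(Mul(5, 2), 1))) = Add(8, Mul(-1, Mul(10, 1))) = Add(8, Mul(-1, 10)) = Add(8, -10) = -2)
l = Rational(115, 3) (l = Add(Add(Mul(5, 2), 6), Add(Rational(-8, 3), Pow(-5, 2))) = Add(Add(10, 6), Add(Rational(-8, 3), 25)) = Add(16, Rational(67, 3)) = Rational(115, 3) ≈ 38.333)
Function('z')(R, O) = Rational(7, 12) (Function('z')(R, O) = Add(-9, Mul(Rational(1, 4), Rational(115, 3))) = Add(-9, Rational(115, 12)) = Rational(7, 12))
Pow(Add(12813, Pow(Function('z')(r, 5), 2)), Rational(1, 2)) = Pow(Add(12813, Pow(Rational(7, 12), 2)), Rational(1, 2)) = Pow(Add(12813, Rational(49, 144)), Rational(1, 2)) = Pow(Rational(1845121, 144), Rational(1, 2)) = Mul(Rational(1, 12), Pow(1845121, Rational(1, 2)))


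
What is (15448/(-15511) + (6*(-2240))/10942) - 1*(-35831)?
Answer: 3040454310983/84860681 ≈ 35829.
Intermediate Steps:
(15448/(-15511) + (6*(-2240))/10942) - 1*(-35831) = (15448*(-1/15511) - 13440*1/10942) + 35831 = (-15448/15511 - 6720/5471) + 35831 = -188749928/84860681 + 35831 = 3040454310983/84860681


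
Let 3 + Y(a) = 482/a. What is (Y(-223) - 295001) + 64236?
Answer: -51461746/223 ≈ -2.3077e+5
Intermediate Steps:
Y(a) = -3 + 482/a
(Y(-223) - 295001) + 64236 = ((-3 + 482/(-223)) - 295001) + 64236 = ((-3 + 482*(-1/223)) - 295001) + 64236 = ((-3 - 482/223) - 295001) + 64236 = (-1151/223 - 295001) + 64236 = -65786374/223 + 64236 = -51461746/223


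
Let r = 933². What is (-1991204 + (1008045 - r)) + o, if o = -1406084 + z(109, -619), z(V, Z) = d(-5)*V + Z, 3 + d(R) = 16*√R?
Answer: -3260678 + 1744*I*√5 ≈ -3.2607e+6 + 3899.7*I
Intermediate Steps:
r = 870489
d(R) = -3 + 16*√R
z(V, Z) = Z + V*(-3 + 16*I*√5) (z(V, Z) = (-3 + 16*√(-5))*V + Z = (-3 + 16*(I*√5))*V + Z = (-3 + 16*I*√5)*V + Z = V*(-3 + 16*I*√5) + Z = Z + V*(-3 + 16*I*√5))
o = -1407030 + 1744*I*√5 (o = -1406084 + (-619 - 1*109*(3 - 16*I*√5)) = -1406084 + (-619 + (-327 + 1744*I*√5)) = -1406084 + (-946 + 1744*I*√5) = -1407030 + 1744*I*√5 ≈ -1.407e+6 + 3899.7*I)
(-1991204 + (1008045 - r)) + o = (-1991204 + (1008045 - 1*870489)) + (-1407030 + 1744*I*√5) = (-1991204 + (1008045 - 870489)) + (-1407030 + 1744*I*√5) = (-1991204 + 137556) + (-1407030 + 1744*I*√5) = -1853648 + (-1407030 + 1744*I*√5) = -3260678 + 1744*I*√5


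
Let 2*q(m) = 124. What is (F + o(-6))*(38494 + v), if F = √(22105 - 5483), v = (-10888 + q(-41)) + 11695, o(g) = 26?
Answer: 1023438 + 39363*√16622 ≈ 6.0984e+6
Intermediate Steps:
q(m) = 62 (q(m) = (½)*124 = 62)
v = 869 (v = (-10888 + 62) + 11695 = -10826 + 11695 = 869)
F = √16622 ≈ 128.93
(F + o(-6))*(38494 + v) = (√16622 + 26)*(38494 + 869) = (26 + √16622)*39363 = 1023438 + 39363*√16622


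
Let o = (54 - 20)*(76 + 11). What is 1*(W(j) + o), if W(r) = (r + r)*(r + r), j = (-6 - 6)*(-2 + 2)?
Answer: 2958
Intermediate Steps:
j = 0 (j = -12*0 = 0)
W(r) = 4*r² (W(r) = (2*r)*(2*r) = 4*r²)
o = 2958 (o = 34*87 = 2958)
1*(W(j) + o) = 1*(4*0² + 2958) = 1*(4*0 + 2958) = 1*(0 + 2958) = 1*2958 = 2958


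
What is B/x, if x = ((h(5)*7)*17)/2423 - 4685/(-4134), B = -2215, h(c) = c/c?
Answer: -22186950630/11843701 ≈ -1873.3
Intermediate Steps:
h(c) = 1
x = 11843701/10016682 (x = ((1*7)*17)/2423 - 4685/(-4134) = (7*17)*(1/2423) - 4685*(-1/4134) = 119*(1/2423) + 4685/4134 = 119/2423 + 4685/4134 = 11843701/10016682 ≈ 1.1824)
B/x = -2215/11843701/10016682 = -2215*10016682/11843701 = -22186950630/11843701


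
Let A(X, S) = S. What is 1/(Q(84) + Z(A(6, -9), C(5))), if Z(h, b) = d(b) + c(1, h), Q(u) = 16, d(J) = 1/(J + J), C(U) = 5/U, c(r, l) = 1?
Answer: 2/35 ≈ 0.057143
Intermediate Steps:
d(J) = 1/(2*J)
Z(h, b) = 1 + 1/(2*b) (Z(h, b) = 1/(2*b) + 1 = 1 + 1/(2*b))
1/(Q(84) + Z(A(6, -9), C(5))) = 1/(16 + (½ + 5/5)/((5/5))) = 1/(16 + (½ + 5*(⅕))/((5*(⅕)))) = 1/(16 + (½ + 1)/1) = 1/(16 + 1*(3/2)) = 1/(16 + 3/2) = 1/(35/2) = 2/35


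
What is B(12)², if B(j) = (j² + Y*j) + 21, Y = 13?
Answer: 103041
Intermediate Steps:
B(j) = 21 + j² + 13*j (B(j) = (j² + 13*j) + 21 = 21 + j² + 13*j)
B(12)² = (21 + 12² + 13*12)² = (21 + 144 + 156)² = 321² = 103041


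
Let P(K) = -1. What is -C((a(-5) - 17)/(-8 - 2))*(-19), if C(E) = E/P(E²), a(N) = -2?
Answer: -361/10 ≈ -36.100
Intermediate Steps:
C(E) = -E (C(E) = E/(-1) = E*(-1) = -E)
-C((a(-5) - 17)/(-8 - 2))*(-19) = -(-(-2 - 17)/(-8 - 2))*(-19) = -(-(-19)/(-10))*(-19) = -(-(-19)*(-1)/10)*(-19) = -(-1*19/10)*(-19) = -(-19)*(-19)/10 = -1*361/10 = -361/10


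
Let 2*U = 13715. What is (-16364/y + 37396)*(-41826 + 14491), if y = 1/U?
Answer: 3066405693890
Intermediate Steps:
U = 13715/2 (U = (1/2)*13715 = 13715/2 ≈ 6857.5)
y = 2/13715 (y = 1/(13715/2) = 2/13715 ≈ 0.00014583)
(-16364/y + 37396)*(-41826 + 14491) = (-16364/2/13715 + 37396)*(-41826 + 14491) = (-16364*13715/2 + 37396)*(-27335) = (-112216130 + 37396)*(-27335) = -112178734*(-27335) = 3066405693890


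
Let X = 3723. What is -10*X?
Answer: -37230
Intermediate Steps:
-10*X = -10*3723 = -37230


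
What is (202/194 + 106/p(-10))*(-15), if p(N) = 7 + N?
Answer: 49895/97 ≈ 514.38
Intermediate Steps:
(202/194 + 106/p(-10))*(-15) = (202/194 + 106/(7 - 10))*(-15) = (202*(1/194) + 106/(-3))*(-15) = (101/97 + 106*(-⅓))*(-15) = (101/97 - 106/3)*(-15) = -9979/291*(-15) = 49895/97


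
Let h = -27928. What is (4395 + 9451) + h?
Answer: -14082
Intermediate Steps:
(4395 + 9451) + h = (4395 + 9451) - 27928 = 13846 - 27928 = -14082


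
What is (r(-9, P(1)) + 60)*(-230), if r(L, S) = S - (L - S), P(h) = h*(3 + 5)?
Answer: -19550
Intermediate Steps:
P(h) = 8*h (P(h) = h*8 = 8*h)
r(L, S) = -L + 2*S (r(L, S) = S + (S - L) = -L + 2*S)
(r(-9, P(1)) + 60)*(-230) = ((-1*(-9) + 2*(8*1)) + 60)*(-230) = ((9 + 2*8) + 60)*(-230) = ((9 + 16) + 60)*(-230) = (25 + 60)*(-230) = 85*(-230) = -19550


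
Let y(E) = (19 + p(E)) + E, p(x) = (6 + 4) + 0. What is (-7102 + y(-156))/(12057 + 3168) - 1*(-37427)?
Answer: 569818846/15225 ≈ 37427.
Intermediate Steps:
p(x) = 10 (p(x) = 10 + 0 = 10)
y(E) = 29 + E (y(E) = (19 + 10) + E = 29 + E)
(-7102 + y(-156))/(12057 + 3168) - 1*(-37427) = (-7102 + (29 - 156))/(12057 + 3168) - 1*(-37427) = (-7102 - 127)/15225 + 37427 = -7229*1/15225 + 37427 = -7229/15225 + 37427 = 569818846/15225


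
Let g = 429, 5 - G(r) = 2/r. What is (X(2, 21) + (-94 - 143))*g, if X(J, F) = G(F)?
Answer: -696982/7 ≈ -99569.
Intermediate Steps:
G(r) = 5 - 2/r
X(J, F) = 5 - 2/F
(X(2, 21) + (-94 - 143))*g = ((5 - 2/21) + (-94 - 143))*429 = ((5 - 2*1/21) - 237)*429 = ((5 - 2/21) - 237)*429 = (103/21 - 237)*429 = -4874/21*429 = -696982/7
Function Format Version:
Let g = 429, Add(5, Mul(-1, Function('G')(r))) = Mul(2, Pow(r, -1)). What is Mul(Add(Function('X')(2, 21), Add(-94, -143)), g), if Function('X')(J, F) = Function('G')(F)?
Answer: Rational(-696982, 7) ≈ -99569.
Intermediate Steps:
Function('G')(r) = Add(5, Mul(-2, Pow(r, -1))) (Function('G')(r) = Add(5, Mul(-1, Mul(2, Pow(r, -1)))) = Add(5, Mul(-2, Pow(r, -1))))
Function('X')(J, F) = Add(5, Mul(-2, Pow(F, -1)))
Mul(Add(Function('X')(2, 21), Add(-94, -143)), g) = Mul(Add(Add(5, Mul(-2, Pow(21, -1))), Add(-94, -143)), 429) = Mul(Add(Add(5, Mul(-2, Rational(1, 21))), -237), 429) = Mul(Add(Add(5, Rational(-2, 21)), -237), 429) = Mul(Add(Rational(103, 21), -237), 429) = Mul(Rational(-4874, 21), 429) = Rational(-696982, 7)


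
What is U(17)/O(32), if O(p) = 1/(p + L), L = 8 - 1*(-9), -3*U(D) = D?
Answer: -833/3 ≈ -277.67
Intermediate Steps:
U(D) = -D/3
L = 17 (L = 8 + 9 = 17)
O(p) = 1/(17 + p) (O(p) = 1/(p + 17) = 1/(17 + p))
U(17)/O(32) = (-⅓*17)/(1/(17 + 32)) = -17/(3*(1/49)) = -17/(3*1/49) = -17/3*49 = -833/3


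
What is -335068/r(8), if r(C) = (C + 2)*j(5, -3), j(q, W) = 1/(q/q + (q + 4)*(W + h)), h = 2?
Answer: 1340272/5 ≈ 2.6805e+5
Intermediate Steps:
j(q, W) = 1/(1 + (2 + W)*(4 + q)) (j(q, W) = 1/(q/q + (q + 4)*(W + 2)) = 1/(1 + (4 + q)*(2 + W)) = 1/(1 + (2 + W)*(4 + q)))
r(C) = -1/4 - C/8 (r(C) = (C + 2)/(9 + 2*5 + 4*(-3) - 3*5) = (2 + C)/(9 + 10 - 12 - 15) = (2 + C)/(-8) = (2 + C)*(-1/8) = -1/4 - C/8)
-335068/r(8) = -335068/(-1/4 - 1/8*8) = -335068/(-1/4 - 1) = -335068/(-5/4) = -335068*(-4/5) = 1340272/5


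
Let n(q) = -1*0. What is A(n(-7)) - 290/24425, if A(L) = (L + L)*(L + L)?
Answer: -58/4885 ≈ -0.011873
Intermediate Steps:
n(q) = 0
A(L) = 4*L² (A(L) = (2*L)*(2*L) = 4*L²)
A(n(-7)) - 290/24425 = 4*0² - 290/24425 = 4*0 - 290/24425 = 0 - 1*58/4885 = 0 - 58/4885 = -58/4885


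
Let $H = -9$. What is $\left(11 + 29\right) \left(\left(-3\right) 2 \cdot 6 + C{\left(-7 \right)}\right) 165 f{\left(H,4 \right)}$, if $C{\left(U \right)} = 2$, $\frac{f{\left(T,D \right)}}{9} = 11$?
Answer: $-22215600$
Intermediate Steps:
$f{\left(T,D \right)} = 99$ ($f{\left(T,D \right)} = 9 \cdot 11 = 99$)
$\left(11 + 29\right) \left(\left(-3\right) 2 \cdot 6 + C{\left(-7 \right)}\right) 165 f{\left(H,4 \right)} = \left(11 + 29\right) \left(\left(-3\right) 2 \cdot 6 + 2\right) 165 \cdot 99 = 40 \left(\left(-6\right) 6 + 2\right) 165 \cdot 99 = 40 \left(-36 + 2\right) 165 \cdot 99 = 40 \left(-34\right) 165 \cdot 99 = \left(-1360\right) 165 \cdot 99 = \left(-224400\right) 99 = -22215600$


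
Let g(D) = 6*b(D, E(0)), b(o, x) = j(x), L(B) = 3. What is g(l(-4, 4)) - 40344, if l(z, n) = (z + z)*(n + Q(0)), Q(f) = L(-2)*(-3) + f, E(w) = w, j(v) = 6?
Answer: -40308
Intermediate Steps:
Q(f) = -9 + f (Q(f) = 3*(-3) + f = -9 + f)
l(z, n) = 2*z*(-9 + n) (l(z, n) = (z + z)*(n + (-9 + 0)) = (2*z)*(n - 9) = (2*z)*(-9 + n) = 2*z*(-9 + n))
b(o, x) = 6
g(D) = 36 (g(D) = 6*6 = 36)
g(l(-4, 4)) - 40344 = 36 - 40344 = -40308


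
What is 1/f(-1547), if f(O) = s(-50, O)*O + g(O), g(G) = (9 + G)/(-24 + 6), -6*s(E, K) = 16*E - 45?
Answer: -18/3920107 ≈ -4.5917e-6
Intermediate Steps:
s(E, K) = 15/2 - 8*E/3 (s(E, K) = -(16*E - 45)/6 = -(-45 + 16*E)/6 = 15/2 - 8*E/3)
g(G) = -½ - G/18 (g(G) = (9 + G)/(-18) = (9 + G)*(-1/18) = -½ - G/18)
f(O) = -½ + 1267*O/9 (f(O) = (15/2 - 8/3*(-50))*O + (-½ - O/18) = (15/2 + 400/3)*O + (-½ - O/18) = 845*O/6 + (-½ - O/18) = -½ + 1267*O/9)
1/f(-1547) = 1/(-½ + (1267/9)*(-1547)) = 1/(-½ - 1960049/9) = 1/(-3920107/18) = -18/3920107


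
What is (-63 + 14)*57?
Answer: -2793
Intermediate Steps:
(-63 + 14)*57 = -49*57 = -2793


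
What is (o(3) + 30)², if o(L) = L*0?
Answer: 900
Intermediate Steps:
o(L) = 0
(o(3) + 30)² = (0 + 30)² = 30² = 900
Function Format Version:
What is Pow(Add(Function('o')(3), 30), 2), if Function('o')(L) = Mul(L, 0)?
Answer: 900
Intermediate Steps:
Function('o')(L) = 0
Pow(Add(Function('o')(3), 30), 2) = Pow(Add(0, 30), 2) = Pow(30, 2) = 900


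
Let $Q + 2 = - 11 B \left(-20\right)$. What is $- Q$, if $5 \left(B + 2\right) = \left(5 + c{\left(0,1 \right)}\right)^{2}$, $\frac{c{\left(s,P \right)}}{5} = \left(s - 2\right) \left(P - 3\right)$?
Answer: $-27058$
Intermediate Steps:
$c{\left(s,P \right)} = 5 \left(-3 + P\right) \left(-2 + s\right)$ ($c{\left(s,P \right)} = 5 \left(s - 2\right) \left(P - 3\right) = 5 \left(-2 + s\right) \left(-3 + P\right) = 5 \left(-3 + P\right) \left(-2 + s\right)$)
$B = 123$ ($B = -2 + \frac{\left(5 + \left(30 - 0 - 10 + 5 \cdot 1 \cdot 0\right)\right)^{2}}{5} = -2 + \frac{\left(5 + \left(30 + 0 - 10 + 0\right)\right)^{2}}{5} = -2 + \frac{\left(5 + 20\right)^{2}}{5} = -2 + \frac{25^{2}}{5} = -2 + \frac{1}{5} \cdot 625 = -2 + 125 = 123$)
$Q = 27058$ ($Q = -2 + \left(-11\right) 123 \left(-20\right) = -2 - -27060 = -2 + 27060 = 27058$)
$- Q = \left(-1\right) 27058 = -27058$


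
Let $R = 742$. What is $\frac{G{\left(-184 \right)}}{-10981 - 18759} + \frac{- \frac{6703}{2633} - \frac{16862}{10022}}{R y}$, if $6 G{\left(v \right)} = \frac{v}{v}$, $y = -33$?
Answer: $\frac{145934304767}{873456711114120} \approx 0.00016708$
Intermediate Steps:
$G{\left(v \right)} = \frac{1}{6}$ ($G{\left(v \right)} = \frac{v \frac{1}{v}}{6} = \frac{1}{6} \cdot 1 = \frac{1}{6}$)
$\frac{G{\left(-184 \right)}}{-10981 - 18759} + \frac{- \frac{6703}{2633} - \frac{16862}{10022}}{R y} = \frac{1}{6 \left(-10981 - 18759\right)} + \frac{- \frac{6703}{2633} - \frac{16862}{10022}}{742 \left(-33\right)} = \frac{1}{6 \left(-10981 - 18759\right)} + \frac{\left(-6703\right) \frac{1}{2633} - \frac{8431}{5011}}{-24486} = \frac{1}{6 \left(-29740\right)} + \left(- \frac{6703}{2633} - \frac{8431}{5011}\right) \left(- \frac{1}{24486}\right) = \frac{1}{6} \left(- \frac{1}{29740}\right) - - \frac{845266}{4894960273} = - \frac{1}{178440} + \frac{845266}{4894960273} = \frac{145934304767}{873456711114120}$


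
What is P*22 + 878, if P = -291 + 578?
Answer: 7192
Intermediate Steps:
P = 287
P*22 + 878 = 287*22 + 878 = 6314 + 878 = 7192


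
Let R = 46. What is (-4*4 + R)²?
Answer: 900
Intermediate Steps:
(-4*4 + R)² = (-4*4 + 46)² = (-16 + 46)² = 30² = 900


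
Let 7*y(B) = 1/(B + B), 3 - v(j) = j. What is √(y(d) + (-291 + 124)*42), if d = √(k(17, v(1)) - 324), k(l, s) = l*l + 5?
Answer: √(-309317400 - 105*I*√30)/210 ≈ 7.7857e-5 - 83.75*I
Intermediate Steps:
v(j) = 3 - j
k(l, s) = 5 + l² (k(l, s) = l² + 5 = 5 + l²)
d = I*√30 (d = √((5 + 17²) - 324) = √((5 + 289) - 324) = √(294 - 324) = √(-30) = I*√30 ≈ 5.4772*I)
y(B) = 1/(14*B) (y(B) = 1/(7*(B + B)) = 1/(7*((2*B))) = (1/(2*B))/7 = 1/(14*B))
√(y(d) + (-291 + 124)*42) = √(1/(14*((I*√30))) + (-291 + 124)*42) = √((-I*√30/30)/14 - 167*42) = √(-I*√30/420 - 7014) = √(-7014 - I*√30/420)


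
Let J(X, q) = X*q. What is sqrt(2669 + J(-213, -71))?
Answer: 8*sqrt(278) ≈ 133.39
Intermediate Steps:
sqrt(2669 + J(-213, -71)) = sqrt(2669 - 213*(-71)) = sqrt(2669 + 15123) = sqrt(17792) = 8*sqrt(278)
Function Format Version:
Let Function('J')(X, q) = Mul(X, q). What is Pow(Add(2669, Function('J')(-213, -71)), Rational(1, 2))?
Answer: Mul(8, Pow(278, Rational(1, 2))) ≈ 133.39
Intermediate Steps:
Pow(Add(2669, Function('J')(-213, -71)), Rational(1, 2)) = Pow(Add(2669, Mul(-213, -71)), Rational(1, 2)) = Pow(Add(2669, 15123), Rational(1, 2)) = Pow(17792, Rational(1, 2)) = Mul(8, Pow(278, Rational(1, 2)))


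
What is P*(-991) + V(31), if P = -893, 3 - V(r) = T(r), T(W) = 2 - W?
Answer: 884995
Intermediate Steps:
V(r) = 1 + r (V(r) = 3 - (2 - r) = 3 + (-2 + r) = 1 + r)
P*(-991) + V(31) = -893*(-991) + (1 + 31) = 884963 + 32 = 884995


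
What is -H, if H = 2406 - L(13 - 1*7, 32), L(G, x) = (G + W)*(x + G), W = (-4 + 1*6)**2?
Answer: -2026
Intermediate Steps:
W = 4 (W = (-4 + 6)**2 = 2**2 = 4)
L(G, x) = (4 + G)*(G + x) (L(G, x) = (G + 4)*(x + G) = (4 + G)*(G + x))
H = 2026 (H = 2406 - ((13 - 1*7)**2 + 4*(13 - 1*7) + 4*32 + (13 - 1*7)*32) = 2406 - ((13 - 7)**2 + 4*(13 - 7) + 128 + (13 - 7)*32) = 2406 - (6**2 + 4*6 + 128 + 6*32) = 2406 - (36 + 24 + 128 + 192) = 2406 - 1*380 = 2406 - 380 = 2026)
-H = -1*2026 = -2026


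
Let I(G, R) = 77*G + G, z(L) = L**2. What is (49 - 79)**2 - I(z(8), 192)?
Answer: -4092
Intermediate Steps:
I(G, R) = 78*G
(49 - 79)**2 - I(z(8), 192) = (49 - 79)**2 - 78*8**2 = (-30)**2 - 78*64 = 900 - 1*4992 = 900 - 4992 = -4092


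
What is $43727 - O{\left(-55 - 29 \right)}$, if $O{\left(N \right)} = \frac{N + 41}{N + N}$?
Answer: $\frac{7346093}{168} \approx 43727.0$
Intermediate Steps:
$O{\left(N \right)} = \frac{41 + N}{2 N}$
$43727 - O{\left(-55 - 29 \right)} = 43727 - \frac{41 - 84}{2 \left(-55 - 29\right)} = 43727 - \frac{41 - 84}{2 \left(-84\right)} = 43727 - \frac{1}{2} \left(- \frac{1}{84}\right) \left(-43\right) = 43727 - \frac{43}{168} = \frac{7346093}{168}$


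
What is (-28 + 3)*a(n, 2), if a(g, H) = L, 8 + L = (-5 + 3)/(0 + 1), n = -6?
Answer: 250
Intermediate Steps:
L = -10 (L = -8 + (-5 + 3)/(0 + 1) = -8 - 2/1 = -8 - 2*1 = -8 - 2 = -10)
a(g, H) = -10
(-28 + 3)*a(n, 2) = (-28 + 3)*(-10) = -25*(-10) = 250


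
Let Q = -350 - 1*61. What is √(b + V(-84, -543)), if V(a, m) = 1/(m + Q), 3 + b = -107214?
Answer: I*√10842212014/318 ≈ 327.44*I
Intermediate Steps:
b = -107217 (b = -3 - 107214 = -107217)
Q = -411 (Q = -350 - 61 = -411)
V(a, m) = 1/(-411 + m) (V(a, m) = 1/(m - 411) = 1/(-411 + m))
√(b + V(-84, -543)) = √(-107217 + 1/(-411 - 543)) = √(-107217 + 1/(-954)) = √(-107217 - 1/954) = √(-102285019/954) = I*√10842212014/318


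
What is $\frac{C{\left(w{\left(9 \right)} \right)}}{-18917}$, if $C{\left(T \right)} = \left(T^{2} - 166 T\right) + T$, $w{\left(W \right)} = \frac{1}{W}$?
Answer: $\frac{1484}{1532277} \approx 0.00096849$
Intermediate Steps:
$C{\left(T \right)} = T^{2} - 165 T$
$\frac{C{\left(w{\left(9 \right)} \right)}}{-18917} = \frac{\frac{1}{9} \left(-165 + \frac{1}{9}\right)}{-18917} = \frac{-165 + \frac{1}{9}}{9} \left(- \frac{1}{18917}\right) = \frac{1}{9} \left(- \frac{1484}{9}\right) \left(- \frac{1}{18917}\right) = \left(- \frac{1484}{81}\right) \left(- \frac{1}{18917}\right) = \frac{1484}{1532277}$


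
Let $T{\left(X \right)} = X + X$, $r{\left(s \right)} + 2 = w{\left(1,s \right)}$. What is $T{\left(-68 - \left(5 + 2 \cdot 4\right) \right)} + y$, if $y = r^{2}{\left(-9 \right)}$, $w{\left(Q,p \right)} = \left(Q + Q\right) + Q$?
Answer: $-161$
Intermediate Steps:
$w{\left(Q,p \right)} = 3 Q$ ($w{\left(Q,p \right)} = 2 Q + Q = 3 Q$)
$r{\left(s \right)} = 1$ ($r{\left(s \right)} = -2 + 3 \cdot 1 = -2 + 3 = 1$)
$T{\left(X \right)} = 2 X$
$y = 1$ ($y = 1^{2} = 1$)
$T{\left(-68 - \left(5 + 2 \cdot 4\right) \right)} + y = 2 \left(-68 - \left(5 + 2 \cdot 4\right)\right) + 1 = 2 \left(-68 - \left(5 + 8\right)\right) + 1 = 2 \left(-68 - 13\right) + 1 = 2 \left(-81\right) + 1 = -162 + 1 = -161$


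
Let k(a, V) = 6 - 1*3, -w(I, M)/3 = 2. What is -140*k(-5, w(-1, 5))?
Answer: -420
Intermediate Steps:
w(I, M) = -6 (w(I, M) = -3*2 = -6)
k(a, V) = 3 (k(a, V) = 6 - 3 = 3)
-140*k(-5, w(-1, 5)) = -140*3 = -420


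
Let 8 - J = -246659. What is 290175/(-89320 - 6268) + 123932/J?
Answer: -59730184709/23578405196 ≈ -2.5333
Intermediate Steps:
J = 246667 (J = 8 - 1*(-246659) = 8 + 246659 = 246667)
290175/(-89320 - 6268) + 123932/J = 290175/(-89320 - 6268) + 123932/246667 = 290175/(-95588) + 123932*(1/246667) = 290175*(-1/95588) + 123932/246667 = -290175/95588 + 123932/246667 = -59730184709/23578405196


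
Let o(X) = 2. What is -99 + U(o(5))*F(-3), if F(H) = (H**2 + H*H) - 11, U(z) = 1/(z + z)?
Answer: -389/4 ≈ -97.250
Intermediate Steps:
U(z) = 1/(2*z)
F(H) = -11 + 2*H**2 (F(H) = (H**2 + H**2) - 11 = 2*H**2 - 11 = -11 + 2*H**2)
-99 + U(o(5))*F(-3) = -99 + ((1/2)/2)*(-11 + 2*(-3)**2) = -99 + ((1/2)*(1/2))*(-11 + 2*9) = -99 + (-11 + 18)/4 = -99 + (1/4)*7 = -99 + 7/4 = -389/4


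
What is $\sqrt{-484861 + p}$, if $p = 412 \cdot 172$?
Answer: $i \sqrt{413997} \approx 643.43 i$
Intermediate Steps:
$p = 70864$
$\sqrt{-484861 + p} = \sqrt{-484861 + 70864} = \sqrt{-413997} = i \sqrt{413997}$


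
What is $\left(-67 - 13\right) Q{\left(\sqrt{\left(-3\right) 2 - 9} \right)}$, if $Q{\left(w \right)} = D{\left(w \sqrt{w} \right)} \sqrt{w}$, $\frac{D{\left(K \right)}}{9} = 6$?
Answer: $- 4320 \sqrt[4]{15} \sqrt{i} \approx -6011.6 - 6011.6 i$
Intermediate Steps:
$D{\left(K \right)} = 54$ ($D{\left(K \right)} = 9 \cdot 6 = 54$)
$Q{\left(w \right)} = 54 \sqrt{w}$
$\left(-67 - 13\right) Q{\left(\sqrt{\left(-3\right) 2 - 9} \right)} = \left(-67 - 13\right) 54 \sqrt{\sqrt{\left(-3\right) 2 - 9}} = - 80 \cdot 54 \sqrt{\sqrt{-6 - 9}} = - 80 \cdot 54 \sqrt{\sqrt{-15}} = - 80 \cdot 54 \sqrt{i \sqrt{15}} = - 80 \cdot 54 \sqrt[4]{15} \sqrt{i} = - 4320 \sqrt[4]{15} \sqrt{i}$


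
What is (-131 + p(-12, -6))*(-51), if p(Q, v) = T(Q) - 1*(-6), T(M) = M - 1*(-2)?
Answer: 6885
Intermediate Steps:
T(M) = 2 + M (T(M) = M + 2 = 2 + M)
p(Q, v) = 8 + Q (p(Q, v) = (2 + Q) - 1*(-6) = (2 + Q) + 6 = 8 + Q)
(-131 + p(-12, -6))*(-51) = (-131 + (8 - 12))*(-51) = (-131 - 4)*(-51) = -135*(-51) = 6885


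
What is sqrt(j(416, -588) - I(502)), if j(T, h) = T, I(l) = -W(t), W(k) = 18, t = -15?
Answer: sqrt(434) ≈ 20.833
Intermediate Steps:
I(l) = -18 (I(l) = -1*18 = -18)
sqrt(j(416, -588) - I(502)) = sqrt(416 - 1*(-18)) = sqrt(416 + 18) = sqrt(434)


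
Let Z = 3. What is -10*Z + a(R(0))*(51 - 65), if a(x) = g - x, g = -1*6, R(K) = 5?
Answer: 124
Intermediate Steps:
g = -6
a(x) = -6 - x
-10*Z + a(R(0))*(51 - 65) = -10*3 + (-6 - 1*5)*(51 - 65) = -30 + (-6 - 5)*(-14) = -30 - 11*(-14) = -30 + 154 = 124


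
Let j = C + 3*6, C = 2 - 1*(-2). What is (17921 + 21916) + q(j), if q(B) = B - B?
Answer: 39837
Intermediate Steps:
C = 4 (C = 2 + 2 = 4)
j = 22 (j = 4 + 3*6 = 4 + 18 = 22)
q(B) = 0
(17921 + 21916) + q(j) = (17921 + 21916) + 0 = 39837 + 0 = 39837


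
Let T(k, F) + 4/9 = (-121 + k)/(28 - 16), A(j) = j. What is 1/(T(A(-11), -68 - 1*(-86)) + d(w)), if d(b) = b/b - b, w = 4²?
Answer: -9/238 ≈ -0.037815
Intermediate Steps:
T(k, F) = -379/36 + k/12 (T(k, F) = -4/9 + (-121 + k)/(28 - 16) = -4/9 + (-121 + k)/12 = -4/9 + (-121 + k)*(1/12) = -4/9 + (-121/12 + k/12) = -379/36 + k/12)
w = 16
d(b) = 1 - b
1/(T(A(-11), -68 - 1*(-86)) + d(w)) = 1/((-379/36 + (1/12)*(-11)) + (1 - 1*16)) = 1/((-379/36 - 11/12) + (1 - 16)) = 1/(-103/9 - 15) = 1/(-238/9) = -9/238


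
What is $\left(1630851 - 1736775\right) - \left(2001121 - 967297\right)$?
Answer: $-1139748$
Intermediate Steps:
$\left(1630851 - 1736775\right) - \left(2001121 - 967297\right) = -105924 - 1033824 = -1139748$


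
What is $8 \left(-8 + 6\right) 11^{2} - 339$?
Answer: $-2275$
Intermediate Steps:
$8 \left(-8 + 6\right) 11^{2} - 339 = 8 \left(-2\right) 121 - 339 = \left(-16\right) 121 - 339 = -1936 - 339 = -2275$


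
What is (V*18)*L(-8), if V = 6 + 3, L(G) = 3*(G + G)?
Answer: -7776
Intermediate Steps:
L(G) = 6*G (L(G) = 3*(2*G) = 6*G)
V = 9
(V*18)*L(-8) = (9*18)*(6*(-8)) = 162*(-48) = -7776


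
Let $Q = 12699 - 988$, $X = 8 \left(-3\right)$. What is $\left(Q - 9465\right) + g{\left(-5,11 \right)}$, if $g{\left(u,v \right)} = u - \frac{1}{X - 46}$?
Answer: $\frac{156871}{70} \approx 2241.0$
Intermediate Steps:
$X = -24$
$Q = 11711$ ($Q = 12699 - 988 = 11711$)
$g{\left(u,v \right)} = \frac{1}{70} + u$ ($g{\left(u,v \right)} = u - \frac{1}{-24 - 46} = u - \frac{1}{-70} = u - - \frac{1}{70} = u + \frac{1}{70} = \frac{1}{70} + u$)
$\left(Q - 9465\right) + g{\left(-5,11 \right)} = \left(11711 - 9465\right) + \left(\frac{1}{70} - 5\right) = 2246 - \frac{349}{70} = \frac{156871}{70}$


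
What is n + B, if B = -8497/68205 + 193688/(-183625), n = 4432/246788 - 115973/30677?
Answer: -23428633658967774002/4740836209003825125 ≈ -4.9419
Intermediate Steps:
n = -7121196065/1892678869 (n = 4432*(1/246788) - 115973*1/30677 = 1108/61697 - 115973/30677 = -7121196065/1892678869 ≈ -3.7625)
B = -2954150333/2504828625 (B = -8497*1/68205 + 193688*(-1/183625) = -8497/68205 - 193688/183625 = -2954150333/2504828625 ≈ -1.1794)
n + B = -7121196065/1892678869 - 2954150333/2504828625 = -23428633658967774002/4740836209003825125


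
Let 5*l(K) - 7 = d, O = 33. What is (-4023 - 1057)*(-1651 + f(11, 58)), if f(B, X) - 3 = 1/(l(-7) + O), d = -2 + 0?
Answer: 142318740/17 ≈ 8.3717e+6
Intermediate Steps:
d = -2
l(K) = 1 (l(K) = 7/5 + (1/5)*(-2) = 7/5 - 2/5 = 1)
f(B, X) = 103/34 (f(B, X) = 3 + 1/(1 + 33) = 3 + 1/34 = 103/34)
(-4023 - 1057)*(-1651 + f(11, 58)) = (-4023 - 1057)*(-1651 + 103/34) = -5080*(-56031/34) = 142318740/17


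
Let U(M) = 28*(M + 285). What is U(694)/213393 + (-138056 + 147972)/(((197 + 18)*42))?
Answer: 393922558/321156465 ≈ 1.2266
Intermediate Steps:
U(M) = 7980 + 28*M (U(M) = 28*(285 + M) = 7980 + 28*M)
U(694)/213393 + (-138056 + 147972)/(((197 + 18)*42)) = (7980 + 28*694)/213393 + (-138056 + 147972)/(((197 + 18)*42)) = (7980 + 19432)*(1/213393) + 9916/((215*42)) = 27412*(1/213393) + 9916/9030 = 27412/213393 + 9916*(1/9030) = 27412/213393 + 4958/4515 = 393922558/321156465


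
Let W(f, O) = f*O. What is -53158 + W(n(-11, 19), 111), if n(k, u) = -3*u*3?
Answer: -72139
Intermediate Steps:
n(k, u) = -9*u
W(f, O) = O*f
-53158 + W(n(-11, 19), 111) = -53158 + 111*(-9*19) = -53158 + 111*(-171) = -53158 - 18981 = -72139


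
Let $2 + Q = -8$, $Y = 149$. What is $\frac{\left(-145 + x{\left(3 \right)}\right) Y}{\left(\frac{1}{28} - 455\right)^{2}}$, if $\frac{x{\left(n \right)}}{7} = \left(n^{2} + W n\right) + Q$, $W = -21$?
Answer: $- \frac{69271888}{162282121} \approx -0.42686$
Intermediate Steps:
$Q = -10$ ($Q = -2 - 8 = -10$)
$x{\left(n \right)} = -70 - 147 n + 7 n^{2}$ ($x{\left(n \right)} = 7 \left(\left(n^{2} - 21 n\right) - 10\right) = 7 \left(-10 + n^{2} - 21 n\right) = -70 - 147 n + 7 n^{2}$)
$\frac{\left(-145 + x{\left(3 \right)}\right) Y}{\left(\frac{1}{28} - 455\right)^{2}} = \frac{\left(-145 - \left(511 - 63\right)\right) 149}{\left(\frac{1}{28} - 455\right)^{2}} = \frac{\left(-145 - 448\right) 149}{\left(\frac{1}{28} - 455\right)^{2}} = \frac{\left(-145 - 448\right) 149}{\left(- \frac{12739}{28}\right)^{2}} = \frac{\left(-145 - 448\right) 149}{\frac{162282121}{784}} = \left(-593\right) 149 \cdot \frac{784}{162282121} = \left(-88357\right) \frac{784}{162282121} = - \frac{69271888}{162282121}$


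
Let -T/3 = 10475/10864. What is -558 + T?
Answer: -6093537/10864 ≈ -560.89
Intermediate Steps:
T = -31425/10864 ≈ -2.8926
-558 + T = -558 - 31425/10864 = -6093537/10864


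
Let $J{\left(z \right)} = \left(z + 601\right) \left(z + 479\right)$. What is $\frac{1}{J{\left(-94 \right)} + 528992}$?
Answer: $\frac{1}{724187} \approx 1.3809 \cdot 10^{-6}$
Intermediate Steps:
$J{\left(z \right)} = \left(479 + z\right) \left(601 + z\right)$ ($J{\left(z \right)} = \left(601 + z\right) \left(479 + z\right) = \left(479 + z\right) \left(601 + z\right)$)
$\frac{1}{J{\left(-94 \right)} + 528992} = \frac{1}{\left(287879 + \left(-94\right)^{2} + 1080 \left(-94\right)\right) + 528992} = \frac{1}{\left(287879 + 8836 - 101520\right) + 528992} = \frac{1}{195195 + 528992} = \frac{1}{724187}$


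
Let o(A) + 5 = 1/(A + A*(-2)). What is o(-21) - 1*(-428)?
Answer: 8884/21 ≈ 423.05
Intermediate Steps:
o(A) = -5 - 1/A (o(A) = -5 + 1/(A + A*(-2)) = -5 + 1/(A - 2*A) = -5 + 1/(-A) = -5 - 1/A)
o(-21) - 1*(-428) = (-5 - 1/(-21)) - 1*(-428) = (-5 - 1*(-1/21)) + 428 = (-5 + 1/21) + 428 = -104/21 + 428 = 8884/21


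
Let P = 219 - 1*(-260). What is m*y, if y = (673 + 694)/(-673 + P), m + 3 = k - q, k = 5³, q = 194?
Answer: 49212/97 ≈ 507.34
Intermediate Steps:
P = 479 (P = 219 + 260 = 479)
k = 125
m = -72 (m = -3 + (125 - 1*194) = -3 + (125 - 194) = -3 - 69 = -72)
y = -1367/194 (y = (673 + 694)/(-673 + 479) = 1367/(-194) = 1367*(-1/194) = -1367/194 ≈ -7.0464)
m*y = -72*(-1367/194) = 49212/97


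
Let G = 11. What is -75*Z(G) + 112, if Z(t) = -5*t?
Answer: 4237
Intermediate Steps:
-75*Z(G) + 112 = -(-375)*11 + 112 = -75*(-55) + 112 = 4125 + 112 = 4237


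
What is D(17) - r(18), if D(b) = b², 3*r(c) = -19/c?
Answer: 15625/54 ≈ 289.35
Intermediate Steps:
r(c) = -19/(3*c) (r(c) = (-19/c)/3 = -19/(3*c))
D(17) - r(18) = 17² - (-19)/(3*18) = 289 - (-19)/(3*18) = 289 - 1*(-19/54) = 289 + 19/54 = 15625/54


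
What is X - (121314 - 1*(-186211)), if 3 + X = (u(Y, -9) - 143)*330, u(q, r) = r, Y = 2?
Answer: -357688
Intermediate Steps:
X = -50163 (X = -3 + (-9 - 143)*330 = -3 - 152*330 = -3 - 50160 = -50163)
X - (121314 - 1*(-186211)) = -50163 - (121314 - 1*(-186211)) = -50163 - (121314 + 186211) = -50163 - 1*307525 = -50163 - 307525 = -357688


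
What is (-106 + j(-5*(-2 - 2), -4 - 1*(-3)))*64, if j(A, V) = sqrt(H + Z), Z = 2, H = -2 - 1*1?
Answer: -6784 + 64*I ≈ -6784.0 + 64.0*I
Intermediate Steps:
H = -3 (H = -2 - 1 = -3)
j(A, V) = I (j(A, V) = sqrt(-3 + 2) = sqrt(-1) = I)
(-106 + j(-5*(-2 - 2), -4 - 1*(-3)))*64 = (-106 + I)*64 = -6784 + 64*I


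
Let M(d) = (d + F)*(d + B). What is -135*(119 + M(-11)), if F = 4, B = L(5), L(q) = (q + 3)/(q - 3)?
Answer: -22680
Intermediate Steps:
L(q) = (3 + q)/(-3 + q)
B = 4 (B = (3 + 5)/(-3 + 5) = 8/2 = (½)*8 = 4)
M(d) = (4 + d)² (M(d) = (d + 4)*(d + 4) = (4 + d)*(4 + d) = (4 + d)²)
-135*(119 + M(-11)) = -135*(119 + (16 + (-11)² + 8*(-11))) = -135*(119 + (16 + 121 - 88)) = -135*(119 + 49) = -135*168 = -22680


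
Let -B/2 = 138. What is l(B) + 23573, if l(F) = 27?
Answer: 23600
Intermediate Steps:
B = -276 (B = -2*138 = -276)
l(B) + 23573 = 27 + 23573 = 23600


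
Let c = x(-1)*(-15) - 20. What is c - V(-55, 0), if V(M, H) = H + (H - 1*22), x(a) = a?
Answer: 17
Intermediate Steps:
c = -5 (c = -1*(-15) - 20 = 15 - 20 = -5)
V(M, H) = -22 + 2*H (V(M, H) = H + (H - 22) = H + (-22 + H) = -22 + 2*H)
c - V(-55, 0) = -5 - (-22 + 2*0) = -5 - (-22 + 0) = -5 - 1*(-22) = -5 + 22 = 17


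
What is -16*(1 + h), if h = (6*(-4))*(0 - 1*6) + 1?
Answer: -2336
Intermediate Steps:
h = 145 (h = -24*(0 - 6) + 1 = -24*(-6) + 1 = 144 + 1 = 145)
-16*(1 + h) = -16*(1 + 145) = -16*146 = -2336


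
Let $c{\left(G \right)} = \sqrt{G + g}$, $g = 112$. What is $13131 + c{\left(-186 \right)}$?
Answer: $13131 + i \sqrt{74} \approx 13131.0 + 8.6023 i$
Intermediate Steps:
$c{\left(G \right)} = \sqrt{112 + G}$ ($c{\left(G \right)} = \sqrt{G + 112} = \sqrt{112 + G}$)
$13131 + c{\left(-186 \right)} = 13131 + \sqrt{112 - 186} = 13131 + \sqrt{-74} = 13131 + i \sqrt{74}$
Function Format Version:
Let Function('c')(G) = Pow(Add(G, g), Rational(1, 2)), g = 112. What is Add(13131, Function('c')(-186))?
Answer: Add(13131, Mul(I, Pow(74, Rational(1, 2)))) ≈ Add(13131., Mul(8.6023, I))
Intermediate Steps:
Function('c')(G) = Pow(Add(112, G), Rational(1, 2)) (Function('c')(G) = Pow(Add(G, 112), Rational(1, 2)) = Pow(Add(112, G), Rational(1, 2)))
Add(13131, Function('c')(-186)) = Add(13131, Pow(Add(112, -186), Rational(1, 2))) = Add(13131, Pow(-74, Rational(1, 2))) = Add(13131, Mul(I, Pow(74, Rational(1, 2))))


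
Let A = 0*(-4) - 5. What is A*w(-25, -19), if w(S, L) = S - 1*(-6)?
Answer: 95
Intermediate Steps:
w(S, L) = 6 + S (w(S, L) = S + 6 = 6 + S)
A = -5 (A = 0 - 5 = -5)
A*w(-25, -19) = -5*(6 - 25) = -5*(-19) = 95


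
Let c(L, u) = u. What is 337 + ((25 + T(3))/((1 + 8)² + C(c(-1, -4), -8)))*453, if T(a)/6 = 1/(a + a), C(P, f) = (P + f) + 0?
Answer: 11677/23 ≈ 507.70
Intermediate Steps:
C(P, f) = P + f
T(a) = 3/a (T(a) = 6/(a + a) = 6/((2*a)) = 6*(1/(2*a)) = 3/a)
337 + ((25 + T(3))/((1 + 8)² + C(c(-1, -4), -8)))*453 = 337 + ((25 + 3/3)/((1 + 8)² + (-4 - 8)))*453 = 337 + ((25 + 3*(⅓))/(9² - 12))*453 = 337 + ((25 + 1)/(81 - 12))*453 = 337 + (26/69)*453 = 337 + 3926/23 = 11677/23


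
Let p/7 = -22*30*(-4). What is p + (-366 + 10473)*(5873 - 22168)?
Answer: -164675085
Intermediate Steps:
p = 18480 (p = 7*(-22*30*(-4)) = 7*(-660*(-4)) = 7*2640 = 18480)
p + (-366 + 10473)*(5873 - 22168) = 18480 + (-366 + 10473)*(5873 - 22168) = 18480 + 10107*(-16295) = 18480 - 164693565 = -164675085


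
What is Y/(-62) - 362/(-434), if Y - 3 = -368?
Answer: 2917/434 ≈ 6.7212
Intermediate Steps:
Y = -365 (Y = 3 - 368 = -365)
Y/(-62) - 362/(-434) = -365/(-62) - 362/(-434) = -365*(-1/62) - 362*(-1/434) = 365/62 + 181/217 = 2917/434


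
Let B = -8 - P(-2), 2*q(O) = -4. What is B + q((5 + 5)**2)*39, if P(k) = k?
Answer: -84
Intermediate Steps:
q(O) = -2 (q(O) = (1/2)*(-4) = -2)
B = -6 (B = -8 - 1*(-2) = -8 + 2 = -6)
B + q((5 + 5)**2)*39 = -6 - 2*39 = -6 - 78 = -84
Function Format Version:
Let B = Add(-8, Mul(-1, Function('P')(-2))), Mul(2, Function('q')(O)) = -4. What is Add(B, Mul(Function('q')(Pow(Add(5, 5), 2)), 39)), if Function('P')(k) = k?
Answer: -84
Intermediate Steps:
Function('q')(O) = -2 (Function('q')(O) = Mul(Rational(1, 2), -4) = -2)
B = -6 (B = Add(-8, Mul(-1, -2)) = Add(-8, 2) = -6)
Add(B, Mul(Function('q')(Pow(Add(5, 5), 2)), 39)) = Add(-6, Mul(-2, 39)) = Add(-6, -78) = -84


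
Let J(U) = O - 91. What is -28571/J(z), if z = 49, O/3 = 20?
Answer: 28571/31 ≈ 921.65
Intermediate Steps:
O = 60 (O = 3*20 = 60)
J(U) = -31 (J(U) = 60 - 91 = -31)
-28571/J(z) = -28571/(-31) = -28571*(-1/31) = 28571/31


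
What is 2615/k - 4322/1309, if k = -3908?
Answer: -20313411/5115572 ≈ -3.9709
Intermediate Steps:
2615/k - 4322/1309 = 2615/(-3908) - 4322/1309 = 2615*(-1/3908) - 4322*1/1309 = -2615/3908 - 4322/1309 = -20313411/5115572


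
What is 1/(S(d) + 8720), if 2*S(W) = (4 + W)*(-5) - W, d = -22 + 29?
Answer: 1/8689 ≈ 0.00011509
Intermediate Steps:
d = 7
S(W) = -10 - 3*W (S(W) = ((4 + W)*(-5) - W)/2 = ((-20 - 5*W) - W)/2 = (-20 - 6*W)/2 = -10 - 3*W)
1/(S(d) + 8720) = 1/((-10 - 3*7) + 8720) = 1/((-10 - 21) + 8720) = 1/(-31 + 8720) = 1/8689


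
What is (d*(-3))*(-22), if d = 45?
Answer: 2970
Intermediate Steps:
(d*(-3))*(-22) = (45*(-3))*(-22) = -135*(-22) = 2970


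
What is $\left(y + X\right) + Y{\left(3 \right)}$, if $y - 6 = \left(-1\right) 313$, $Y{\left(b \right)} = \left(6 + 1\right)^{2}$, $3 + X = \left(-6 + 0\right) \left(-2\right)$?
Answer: $-249$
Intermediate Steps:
$X = 9$ ($X = -3 + \left(-6 + 0\right) \left(-2\right) = -3 - -12 = -3 + 12 = 9$)
$Y{\left(b \right)} = 49$ ($Y{\left(b \right)} = 7^{2} = 49$)
$y = -307$ ($y = 6 - 313 = -307$)
$\left(y + X\right) + Y{\left(3 \right)} = \left(-307 + 9\right) + 49 = -298 + 49 = -249$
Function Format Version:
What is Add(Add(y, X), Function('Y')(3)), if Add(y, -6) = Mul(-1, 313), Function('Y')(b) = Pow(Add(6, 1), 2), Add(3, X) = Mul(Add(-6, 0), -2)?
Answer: -249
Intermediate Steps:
X = 9 (X = Add(-3, Mul(Add(-6, 0), -2)) = Add(-3, Mul(-6, -2)) = Add(-3, 12) = 9)
Function('Y')(b) = 49 (Function('Y')(b) = Pow(7, 2) = 49)
y = -307 (y = Add(6, Mul(-1, 313)) = Add(6, -313) = -307)
Add(Add(y, X), Function('Y')(3)) = Add(Add(-307, 9), 49) = Add(-298, 49) = -249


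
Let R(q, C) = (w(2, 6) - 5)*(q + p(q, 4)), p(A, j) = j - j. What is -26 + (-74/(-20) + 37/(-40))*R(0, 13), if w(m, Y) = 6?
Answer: -26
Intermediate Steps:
p(A, j) = 0
R(q, C) = q (R(q, C) = (6 - 5)*(q + 0) = 1*q = q)
-26 + (-74/(-20) + 37/(-40))*R(0, 13) = -26 + (-74/(-20) + 37/(-40))*0 = -26 + (-74*(-1/20) + 37*(-1/40))*0 = -26 + (37/10 - 37/40)*0 = -26 + (111/40)*0 = -26 + 0 = -26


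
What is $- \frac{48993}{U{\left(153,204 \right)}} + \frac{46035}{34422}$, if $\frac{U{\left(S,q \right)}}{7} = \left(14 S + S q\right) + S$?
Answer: $\frac{144619463}{128153106} \approx 1.1285$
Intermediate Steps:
$U{\left(S,q \right)} = 105 S + 7 S q$ ($U{\left(S,q \right)} = 7 \left(\left(14 S + S q\right) + S\right) = 7 \left(15 S + S q\right) = 105 S + 7 S q$)
$- \frac{48993}{U{\left(153,204 \right)}} + \frac{46035}{34422} = - \frac{48993}{7 \cdot 153 \left(15 + 204\right)} + \frac{46035}{34422} = - \frac{48993}{7 \cdot 153 \cdot 219} + 46035 \cdot \frac{1}{34422} = - \frac{48993}{234549} + \frac{15345}{11474} = \left(-48993\right) \frac{1}{234549} + \frac{15345}{11474} = - \frac{2333}{11169} + \frac{15345}{11474} = \frac{144619463}{128153106}$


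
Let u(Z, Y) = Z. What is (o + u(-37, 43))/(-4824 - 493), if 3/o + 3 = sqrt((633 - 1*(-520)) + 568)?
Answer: 63335/9102704 - 3*sqrt(1721)/9102704 ≈ 0.0069441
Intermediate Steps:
o = 3/(-3 + sqrt(1721)) (o = 3/(-3 + sqrt((633 - 1*(-520)) + 568)) = 3/(-3 + sqrt((633 + 520) + 568)) = 3/(-3 + sqrt(1153 + 568)) = 3/(-3 + sqrt(1721)) ≈ 0.077953)
(o + u(-37, 43))/(-4824 - 493) = ((9/1712 + 3*sqrt(1721)/1712) - 37)/(-4824 - 493) = (-63335/1712 + 3*sqrt(1721)/1712)/(-5317) = (-63335/1712 + 3*sqrt(1721)/1712)*(-1/5317) = 63335/9102704 - 3*sqrt(1721)/9102704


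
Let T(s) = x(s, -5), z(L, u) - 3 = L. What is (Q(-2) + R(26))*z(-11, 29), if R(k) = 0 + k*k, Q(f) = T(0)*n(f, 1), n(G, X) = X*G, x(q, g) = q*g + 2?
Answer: -5376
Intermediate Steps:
z(L, u) = 3 + L
x(q, g) = 2 + g*q (x(q, g) = g*q + 2 = 2 + g*q)
n(G, X) = G*X
T(s) = 2 - 5*s
Q(f) = 2*f (Q(f) = (2 - 5*0)*(f*1) = (2 + 0)*f = 2*f)
R(k) = k**2 (R(k) = 0 + k**2 = k**2)
(Q(-2) + R(26))*z(-11, 29) = (2*(-2) + 26**2)*(3 - 11) = (-4 + 676)*(-8) = 672*(-8) = -5376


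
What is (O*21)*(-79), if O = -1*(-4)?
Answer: -6636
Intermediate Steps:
O = 4
(O*21)*(-79) = (4*21)*(-79) = 84*(-79) = -6636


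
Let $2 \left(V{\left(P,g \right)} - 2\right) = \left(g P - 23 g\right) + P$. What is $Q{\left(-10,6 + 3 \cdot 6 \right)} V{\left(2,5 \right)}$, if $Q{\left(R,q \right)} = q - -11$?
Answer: $- \frac{3465}{2} \approx -1732.5$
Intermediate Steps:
$Q{\left(R,q \right)} = 11 + q$ ($Q{\left(R,q \right)} = q + 11 = 11 + q$)
$V{\left(P,g \right)} = 2 + \frac{P}{2} - \frac{23 g}{2} + \frac{P g}{2}$ ($V{\left(P,g \right)} = 2 + \frac{\left(g P - 23 g\right) + P}{2} = 2 + \frac{\left(P g - 23 g\right) + P}{2} = 2 + \frac{\left(- 23 g + P g\right) + P}{2} = 2 + \frac{P - 23 g + P g}{2} = 2 + \left(\frac{P}{2} - \frac{23 g}{2} + \frac{P g}{2}\right) = 2 + \frac{P}{2} - \frac{23 g}{2} + \frac{P g}{2}$)
$Q{\left(-10,6 + 3 \cdot 6 \right)} V{\left(2,5 \right)} = \left(11 + \left(6 + 3 \cdot 6\right)\right) \left(2 + \frac{1}{2} \cdot 2 - \frac{115}{2} + \frac{1}{2} \cdot 2 \cdot 5\right) = \left(11 + \left(6 + 18\right)\right) \left(2 + 1 - \frac{115}{2} + 5\right) = \left(11 + 24\right) \left(- \frac{99}{2}\right) = 35 \left(- \frac{99}{2}\right) = - \frac{3465}{2}$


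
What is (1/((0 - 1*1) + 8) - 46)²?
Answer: 103041/49 ≈ 2102.9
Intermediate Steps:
(1/((0 - 1*1) + 8) - 46)² = (1/((0 - 1) + 8) - 46)² = (1/(-1 + 8) - 46)² = (1/7 - 46)² = (⅐ - 46)² = (-321/7)² = 103041/49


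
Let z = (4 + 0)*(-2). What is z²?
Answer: 64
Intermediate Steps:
z = -8 (z = 4*(-2) = -8)
z² = (-8)² = 64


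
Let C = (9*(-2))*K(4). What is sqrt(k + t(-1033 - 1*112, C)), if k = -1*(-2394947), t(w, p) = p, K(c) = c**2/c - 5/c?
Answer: sqrt(9579590)/2 ≈ 1547.5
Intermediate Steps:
K(c) = c - 5/c
C = -99/2 (C = (9*(-2))*(4 - 5/4) = -18*(4 - 5*1/4) = -18*(4 - 5/4) = -18*11/4 = -99/2 ≈ -49.500)
k = 2394947
sqrt(k + t(-1033 - 1*112, C)) = sqrt(2394947 - 99/2) = sqrt(4789795/2) = sqrt(9579590)/2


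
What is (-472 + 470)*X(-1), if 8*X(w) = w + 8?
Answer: -7/4 ≈ -1.7500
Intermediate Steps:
X(w) = 1 + w/8 (X(w) = (w + 8)/8 = (8 + w)/8 = 1 + w/8)
(-472 + 470)*X(-1) = (-472 + 470)*(1 + (⅛)*(-1)) = -2*(1 - ⅛) = -2*7/8 = -7/4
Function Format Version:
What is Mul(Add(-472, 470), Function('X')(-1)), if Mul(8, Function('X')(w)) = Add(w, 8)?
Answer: Rational(-7, 4) ≈ -1.7500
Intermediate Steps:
Function('X')(w) = Add(1, Mul(Rational(1, 8), w)) (Function('X')(w) = Mul(Rational(1, 8), Add(w, 8)) = Mul(Rational(1, 8), Add(8, w)) = Add(1, Mul(Rational(1, 8), w)))
Mul(Add(-472, 470), Function('X')(-1)) = Mul(Add(-472, 470), Add(1, Mul(Rational(1, 8), -1))) = Mul(-2, Add(1, Rational(-1, 8))) = Mul(-2, Rational(7, 8)) = Rational(-7, 4)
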